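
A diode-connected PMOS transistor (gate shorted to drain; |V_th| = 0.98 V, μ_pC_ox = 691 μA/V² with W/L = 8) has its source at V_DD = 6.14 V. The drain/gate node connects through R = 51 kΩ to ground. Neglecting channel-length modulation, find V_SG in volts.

With gate tied to drain, V_SG = V_SD ≥ V_SG − |V_th|, so the device is in saturation.
k_p = μ_pC_ox · (W/L) = 5.528 mA/V².
KCL at the drain: ½ k_p (V_SG − |V_th|)² = (V_DD − V_SG)/R.
Let x = V_SG − 0.98. Then 141 x² + x − 5.16 = 0, giving x = 0.188 V (positive root), so V_SG = 1.17 V.
I_D = (V_DD − V_SG)/R = (6.14 − 1.17) / 51 = 0.0975 mA.

V_SG = 1.17 V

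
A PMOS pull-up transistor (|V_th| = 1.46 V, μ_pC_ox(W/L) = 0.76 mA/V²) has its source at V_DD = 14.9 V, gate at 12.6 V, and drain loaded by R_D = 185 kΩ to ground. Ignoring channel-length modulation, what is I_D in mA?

V_SG = V_DD − V_G = 14.9 − 12.6 = 2.3 V, so V_ov = 2.3 − 1.46 = 0.84 V.
Assume saturation: I_D = ½ k_p V_ov² = 0.5 × 0.76 × 0.84² = 0.268 mA, giving V_SD = V_DD − I_D R_D = 14.9 − 0.268 × 185 = -34.7 V.
But -34.7 V < V_ov = 0.84 V, so the device is actually in triode.
In triode I_D = k_p[V_ov V_SD − ½ V_SD²] and I_D = (V_DD − V_SD)/R_D. Equating: 70.3 V_SD² − 119.1 V_SD + 14.9 = 0, giving V_SD = 0.136 V (the root below V_ov).
I_D = (14.9 − 0.136) / 185 = 0.0798 mA.

I_D = 0.0798 mA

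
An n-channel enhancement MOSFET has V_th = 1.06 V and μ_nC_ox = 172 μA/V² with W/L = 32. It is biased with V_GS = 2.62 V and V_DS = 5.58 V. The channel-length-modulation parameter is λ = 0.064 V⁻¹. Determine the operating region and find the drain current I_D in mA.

Saturation; I_D = 9.09 mA

k_n = μ_nC_ox · (W/L) = 5.504 mA/V².
V_ov = V_GS − V_th = 2.62 − 1.06 = 1.56 V.
Since V_DS = 5.58 V ≥ V_ov = 1.56 V, the device is in saturation.
I_D = ½ k_n V_ov² (1 + λ V_DS) = 0.5 × 5.504 × 1.56² × (1 + 0.064 × 5.58) = 9.09 mA.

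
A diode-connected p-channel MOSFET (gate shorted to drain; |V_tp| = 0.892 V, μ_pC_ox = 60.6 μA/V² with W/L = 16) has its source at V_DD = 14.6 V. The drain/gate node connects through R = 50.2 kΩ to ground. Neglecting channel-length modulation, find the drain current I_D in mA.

With gate tied to drain, V_SG = V_SD ≥ V_SG − |V_tp|, so the device is in saturation.
k_p = μ_pC_ox · (W/L) = 0.9696 mA/V².
KCL at the drain: ½ k_p (V_SG − |V_tp|)² = (V_DD − V_SG)/R.
Let x = V_SG − 0.892. Then 24.3 x² + x − 13.71 = 0, giving x = 0.73 V (positive root), so V_SG = 1.62 V.
I_D = (V_DD − V_SG)/R = (14.6 − 1.62) / 50.2 = 0.259 mA.

I_D = 0.259 mA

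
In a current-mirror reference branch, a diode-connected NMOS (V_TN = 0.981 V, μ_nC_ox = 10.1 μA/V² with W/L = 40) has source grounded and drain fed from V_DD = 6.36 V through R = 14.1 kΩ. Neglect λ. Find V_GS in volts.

V_GS = 2.19 V

With gate tied to drain, V_GS = V_DS ≥ V_GS − V_TN, so the device is in saturation.
k_n = μ_nC_ox · (W/L) = 0.404 mA/V².
KCL at the drain: ½ k_n (V_GS − V_TN)² = (V_DD − V_GS)/R.
Let x = V_GS − 0.981. Then 2.85 x² + x − 5.379 = 0, giving x = 1.21 V (positive root), so V_GS = 2.19 V.
I_D = (V_DD − V_GS)/R = (6.36 − 2.19) / 14.1 = 0.296 mA.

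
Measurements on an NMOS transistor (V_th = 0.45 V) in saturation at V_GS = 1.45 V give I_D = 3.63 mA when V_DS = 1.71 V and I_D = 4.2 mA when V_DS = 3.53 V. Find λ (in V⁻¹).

λ = 0.101 V⁻¹

With V_GS fixed, I_D ∝ (1 + λ V_DS) in saturation, so I_D2/I_D1 = (1 + λ V_DS2)/(1 + λ V_DS1).
4.2/3.63 = 1.157 = (1 + 3.53 λ)/(1 + 1.71 λ).
Solving: λ (I_D1 V_DS2 − I_D2 V_DS1) = I_D2 − I_D1, so λ = (4.2 − 3.63) / (3.63 × 3.53 − 4.2 × 1.71) = 0.57 / 5.63 = 0.101 V⁻¹.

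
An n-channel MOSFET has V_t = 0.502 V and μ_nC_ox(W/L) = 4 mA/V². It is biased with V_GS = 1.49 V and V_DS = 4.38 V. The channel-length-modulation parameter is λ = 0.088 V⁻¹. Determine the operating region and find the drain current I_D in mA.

Saturation; I_D = 2.70 mA

V_ov = V_GS − V_t = 1.49 − 0.502 = 0.988 V.
Since V_DS = 4.38 V ≥ V_ov = 0.988 V, the device is in saturation.
I_D = ½ k_n V_ov² (1 + λ V_DS) = 0.5 × 4 × 0.988² × (1 + 0.088 × 4.38) = 2.7 mA.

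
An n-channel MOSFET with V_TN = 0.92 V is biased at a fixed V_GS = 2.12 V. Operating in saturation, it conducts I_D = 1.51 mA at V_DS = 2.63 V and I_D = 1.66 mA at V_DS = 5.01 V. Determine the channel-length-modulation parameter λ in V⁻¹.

With V_GS fixed, I_D ∝ (1 + λ V_DS) in saturation, so I_D2/I_D1 = (1 + λ V_DS2)/(1 + λ V_DS1).
1.66/1.51 = 1.099 = (1 + 5.01 λ)/(1 + 2.63 λ).
Solving: λ (I_D1 V_DS2 − I_D2 V_DS1) = I_D2 − I_D1, so λ = (1.66 − 1.51) / (1.51 × 5.01 − 1.66 × 2.63) = 0.15 / 3.2 = 0.0469 V⁻¹.

λ = 0.0469 V⁻¹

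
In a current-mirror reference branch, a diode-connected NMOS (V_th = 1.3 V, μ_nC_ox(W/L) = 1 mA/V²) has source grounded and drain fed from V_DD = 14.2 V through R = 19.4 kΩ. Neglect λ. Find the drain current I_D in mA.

I_D = 0.608 mA

With gate tied to drain, V_GS = V_DS ≥ V_GS − V_th, so the device is in saturation.
KCL at the drain: ½ k_n (V_GS − V_th)² = (V_DD − V_GS)/R.
Let x = V_GS − 1.3. Then 9.7 x² + x − 12.9 = 0, giving x = 1.1 V (positive root), so V_GS = 2.4 V.
I_D = (V_DD − V_GS)/R = (14.2 − 2.4) / 19.4 = 0.608 mA.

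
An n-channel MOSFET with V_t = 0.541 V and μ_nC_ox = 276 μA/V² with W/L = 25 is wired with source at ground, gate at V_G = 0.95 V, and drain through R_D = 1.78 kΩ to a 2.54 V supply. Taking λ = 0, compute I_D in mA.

V_GS = V_G = 0.95 V, so V_ov = 0.95 − 0.541 = 0.409 V.
k_n = μ_nC_ox · (W/L) = 6.9 mA/V².
Assume saturation: I_D = ½ k_n V_ov² = 0.5 × 6.9 × 0.409² = 0.577 mA, giving V_DS = V_DD − I_D R_D = 2.54 − 0.577 × 1.78 = 1.51 V.
V_DS = 1.51 V ≥ V_ov = 0.409 V, confirming saturation.

I_D = 0.577 mA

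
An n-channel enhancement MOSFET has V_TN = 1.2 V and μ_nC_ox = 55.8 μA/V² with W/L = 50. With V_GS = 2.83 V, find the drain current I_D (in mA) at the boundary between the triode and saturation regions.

I_D = 3.71 mA

At the boundary V_DS = V_ov = V_GS − V_TN = 2.83 − 1.2 = 1.63 V.
k_n = μ_nC_ox · (W/L) = 2.79 mA/V².
I_D = ½ k_n V_ov² = 0.5 × 2.79 × 1.63² = 3.71 mA.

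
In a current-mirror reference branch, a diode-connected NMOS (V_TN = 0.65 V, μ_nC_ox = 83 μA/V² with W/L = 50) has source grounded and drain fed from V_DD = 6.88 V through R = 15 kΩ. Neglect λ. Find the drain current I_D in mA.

I_D = 0.387 mA

With gate tied to drain, V_GS = V_DS ≥ V_GS − V_TN, so the device is in saturation.
k_n = μ_nC_ox · (W/L) = 4.15 mA/V².
KCL at the drain: ½ k_n (V_GS − V_TN)² = (V_DD − V_GS)/R.
Let x = V_GS − 0.65. Then 31.1 x² + x − 6.23 = 0, giving x = 0.432 V (positive root), so V_GS = 1.08 V.
I_D = (V_DD − V_GS)/R = (6.88 − 1.08) / 15 = 0.387 mA.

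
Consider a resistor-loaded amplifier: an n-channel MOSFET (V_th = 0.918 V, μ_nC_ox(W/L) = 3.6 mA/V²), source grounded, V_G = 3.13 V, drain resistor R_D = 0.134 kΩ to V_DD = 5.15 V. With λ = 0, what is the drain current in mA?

I_D = 8.81 mA

V_GS = V_G = 3.13 V, so V_ov = 3.13 − 0.918 = 2.21 V.
Assume saturation: I_D = ½ k_n V_ov² = 0.5 × 3.6 × 2.21² = 8.81 mA, giving V_DS = V_DD − I_D R_D = 5.15 − 8.81 × 0.134 = 3.97 V.
V_DS = 3.97 V ≥ V_ov = 2.21 V, confirming saturation.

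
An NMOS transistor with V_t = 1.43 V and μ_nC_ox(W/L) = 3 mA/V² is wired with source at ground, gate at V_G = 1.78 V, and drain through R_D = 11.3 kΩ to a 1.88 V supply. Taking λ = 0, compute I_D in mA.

I_D = 0.149 mA

V_GS = V_G = 1.78 V, so V_ov = 1.78 − 1.43 = 0.35 V.
Assume saturation: I_D = ½ k_n V_ov² = 0.5 × 3 × 0.35² = 0.184 mA, giving V_DS = V_DD − I_D R_D = 1.88 − 0.184 × 11.3 = -0.196 V.
But -0.196 V < V_ov = 0.35 V, so the device is actually in triode.
In triode I_D = k_n[V_ov V_DS − ½ V_DS²] and I_D = (V_DD − V_DS)/R_D. Equating: 17 V_DS² − 12.87 V_DS + 1.88 = 0, giving V_DS = 0.198 V (the root below V_ov).
I_D = (1.88 − 0.198) / 11.3 = 0.149 mA.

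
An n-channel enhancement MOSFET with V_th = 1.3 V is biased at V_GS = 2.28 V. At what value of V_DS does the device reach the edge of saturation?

V_DS,sat = 0.980 V

The boundary between triode and saturation is V_DS = V_GS − V_th = V_ov.
V_ov = 2.28 − 1.3 = 0.98 V.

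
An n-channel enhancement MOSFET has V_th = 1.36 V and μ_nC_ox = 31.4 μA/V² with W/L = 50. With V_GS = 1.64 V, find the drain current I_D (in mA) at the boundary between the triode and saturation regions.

I_D = 0.0615 mA

At the boundary V_DS = V_ov = V_GS − V_th = 1.64 − 1.36 = 0.28 V.
k_n = μ_nC_ox · (W/L) = 1.57 mA/V².
I_D = ½ k_n V_ov² = 0.5 × 1.57 × 0.28² = 0.0615 mA.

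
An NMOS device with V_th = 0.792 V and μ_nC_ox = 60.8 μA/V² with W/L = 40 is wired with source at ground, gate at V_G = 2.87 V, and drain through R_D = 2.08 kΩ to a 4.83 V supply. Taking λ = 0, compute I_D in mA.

I_D = 2.10 mA

V_GS = V_G = 2.87 V, so V_ov = 2.87 − 0.792 = 2.08 V.
k_n = μ_nC_ox · (W/L) = 2.432 mA/V².
Assume saturation: I_D = ½ k_n V_ov² = 0.5 × 2.432 × 2.08² = 5.25 mA, giving V_DS = V_DD − I_D R_D = 4.83 − 5.25 × 2.08 = -6.09 V.
But -6.09 V < V_ov = 2.08 V, so the device is actually in triode.
In triode I_D = k_n[V_ov V_DS − ½ V_DS²] and I_D = (V_DD − V_DS)/R_D. Equating: 2.53 V_DS² − 11.51 V_DS + 4.83 = 0, giving V_DS = 0.468 V (the root below V_ov).
I_D = (4.83 − 0.468) / 2.08 = 2.1 mA.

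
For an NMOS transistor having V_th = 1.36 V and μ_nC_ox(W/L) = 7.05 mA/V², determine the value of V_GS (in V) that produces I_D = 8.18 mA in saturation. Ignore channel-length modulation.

In saturation I_D = ½ k_n (V_GS − V_th)², so V_GS − V_th = √(2 I_D / k_n) = √(2 × 8.18 / 7.05) = 1.52 V.
V_GS = 1.36 + 1.52 = 2.88 V.

V_GS = 2.88 V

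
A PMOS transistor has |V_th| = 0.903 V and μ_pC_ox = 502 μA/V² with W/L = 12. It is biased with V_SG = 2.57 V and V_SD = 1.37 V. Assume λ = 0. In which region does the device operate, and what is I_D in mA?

k_p = μ_pC_ox · (W/L) = 6.024 mA/V².
V_ov = V_SG − |V_th| = 2.57 − 0.903 = 1.67 V.
Since V_SD = 1.37 V < V_ov = 1.67 V, the device is in the triode region.
I_D = k_p [V_ov · V_SD − ½ V_SD²] = 6.024 × [1.67 × 1.37 − 0.5 × 1.37²] = 8.1 mA.

Triode; I_D = 8.10 mA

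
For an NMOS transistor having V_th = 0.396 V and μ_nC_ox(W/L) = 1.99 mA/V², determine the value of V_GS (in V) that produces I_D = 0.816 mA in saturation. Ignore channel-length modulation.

V_GS = 1.30 V

In saturation I_D = ½ k_n (V_GS − V_th)², so V_GS − V_th = √(2 I_D / k_n) = √(2 × 0.816 / 1.99) = 0.906 V.
V_GS = 0.396 + 0.906 = 1.3 V.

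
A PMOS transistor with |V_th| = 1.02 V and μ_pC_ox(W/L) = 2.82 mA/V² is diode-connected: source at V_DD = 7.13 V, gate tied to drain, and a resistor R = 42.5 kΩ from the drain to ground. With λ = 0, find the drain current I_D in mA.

With gate tied to drain, V_SG = V_SD ≥ V_SG − |V_th|, so the device is in saturation.
KCL at the drain: ½ k_p (V_SG − |V_th|)² = (V_DD − V_SG)/R.
Let x = V_SG − 1.02. Then 59.9 x² + x − 6.11 = 0, giving x = 0.311 V (positive root), so V_SG = 1.33 V.
I_D = (V_DD − V_SG)/R = (7.13 − 1.33) / 42.5 = 0.136 mA.

I_D = 0.136 mA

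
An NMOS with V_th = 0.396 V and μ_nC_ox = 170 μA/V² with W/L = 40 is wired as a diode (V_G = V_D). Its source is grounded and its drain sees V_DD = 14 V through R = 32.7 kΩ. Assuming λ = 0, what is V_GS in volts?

V_GS = 0.741 V

With gate tied to drain, V_GS = V_DS ≥ V_GS − V_th, so the device is in saturation.
k_n = μ_nC_ox · (W/L) = 6.8 mA/V².
KCL at the drain: ½ k_n (V_GS − V_th)² = (V_DD − V_GS)/R.
Let x = V_GS − 0.396. Then 111 x² + x − 13.6 = 0, giving x = 0.345 V (positive root), so V_GS = 0.741 V.
I_D = (V_DD − V_GS)/R = (14 − 0.741) / 32.7 = 0.405 mA.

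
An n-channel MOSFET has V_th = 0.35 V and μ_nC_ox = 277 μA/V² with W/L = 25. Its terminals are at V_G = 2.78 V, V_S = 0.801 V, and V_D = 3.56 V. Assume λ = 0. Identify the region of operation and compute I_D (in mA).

Saturation; I_D = 9.19 mA

V_GS = V_G − V_S = 2.78 − 0.801 = 1.98 V; V_DS = V_D − V_S = 3.56 − 0.801 = 2.76 V.
k_n = μ_nC_ox · (W/L) = 6.925 mA/V².
V_ov = V_GS − V_th = 1.98 − 0.35 = 1.63 V.
Since V_DS = 2.76 V ≥ V_ov = 1.63 V, the device is in saturation.
I_D = ½ k_n V_ov² = 0.5 × 6.925 × 1.63² = 9.19 mA.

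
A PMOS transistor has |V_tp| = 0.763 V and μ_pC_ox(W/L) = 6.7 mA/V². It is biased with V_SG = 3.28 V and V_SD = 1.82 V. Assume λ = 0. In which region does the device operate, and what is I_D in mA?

V_ov = V_SG − |V_tp| = 3.28 − 0.763 = 2.52 V.
Since V_SD = 1.82 V < V_ov = 2.52 V, the device is in the triode region.
I_D = k_p [V_ov · V_SD − ½ V_SD²] = 6.7 × [2.52 × 1.82 − 0.5 × 1.82²] = 19.6 mA.

Triode; I_D = 19.6 mA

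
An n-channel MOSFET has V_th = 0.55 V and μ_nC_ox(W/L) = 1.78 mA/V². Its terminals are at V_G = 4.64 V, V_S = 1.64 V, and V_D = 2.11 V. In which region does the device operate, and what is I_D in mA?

V_GS = V_G − V_S = 4.64 − 1.64 = 3 V; V_DS = V_D − V_S = 2.11 − 1.64 = 0.47 V.
V_ov = V_GS − V_th = 3 − 0.55 = 2.45 V.
Since V_DS = 0.47 V < V_ov = 2.45 V, the device is in the triode region.
I_D = k_n [V_ov · V_DS − ½ V_DS²] = 1.78 × [2.45 × 0.47 − 0.5 × 0.47²] = 1.85 mA.

Triode; I_D = 1.85 mA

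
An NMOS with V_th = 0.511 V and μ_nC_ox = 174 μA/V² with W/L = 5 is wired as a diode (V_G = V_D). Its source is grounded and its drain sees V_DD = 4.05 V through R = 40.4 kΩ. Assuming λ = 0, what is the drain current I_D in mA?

With gate tied to drain, V_GS = V_DS ≥ V_GS − V_th, so the device is in saturation.
k_n = μ_nC_ox · (W/L) = 0.87 mA/V².
KCL at the drain: ½ k_n (V_GS − V_th)² = (V_DD − V_GS)/R.
Let x = V_GS − 0.511. Then 17.6 x² + x − 3.539 = 0, giving x = 0.421 V (positive root), so V_GS = 0.932 V.
I_D = (V_DD − V_GS)/R = (4.05 − 0.932) / 40.4 = 0.0772 mA.

I_D = 0.0772 mA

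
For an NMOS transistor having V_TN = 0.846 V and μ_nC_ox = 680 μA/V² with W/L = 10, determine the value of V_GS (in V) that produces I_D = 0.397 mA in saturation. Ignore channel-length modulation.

k_n = μ_nC_ox · (W/L) = 6.8 mA/V².
In saturation I_D = ½ k_n (V_GS − V_TN)², so V_GS − V_TN = √(2 I_D / k_n) = √(2 × 0.397 / 6.8) = 0.342 V.
V_GS = 0.846 + 0.342 = 1.19 V.

V_GS = 1.19 V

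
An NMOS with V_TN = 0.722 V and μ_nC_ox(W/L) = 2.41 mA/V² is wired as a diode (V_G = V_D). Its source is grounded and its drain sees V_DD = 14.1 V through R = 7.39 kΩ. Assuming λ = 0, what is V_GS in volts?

With gate tied to drain, V_GS = V_DS ≥ V_GS − V_TN, so the device is in saturation.
KCL at the drain: ½ k_n (V_GS − V_TN)² = (V_DD − V_GS)/R.
Let x = V_GS − 0.722. Then 8.9 x² + x − 13.38 = 0, giving x = 1.17 V (positive root), so V_GS = 1.89 V.
I_D = (V_DD − V_GS)/R = (14.1 − 1.89) / 7.39 = 1.65 mA.

V_GS = 1.89 V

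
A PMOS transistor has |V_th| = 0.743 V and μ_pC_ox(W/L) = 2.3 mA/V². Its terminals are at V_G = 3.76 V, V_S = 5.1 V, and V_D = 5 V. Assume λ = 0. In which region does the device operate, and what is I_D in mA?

Triode; I_D = 0.126 mA

V_SG = V_S − V_G = 5.1 − 3.76 = 1.34 V; V_SD = V_S − V_D = 5.1 − 5 = 0.1 V.
V_ov = V_SG − |V_th| = 1.34 − 0.743 = 0.597 V.
Since V_SD = 0.1 V < V_ov = 0.597 V, the device is in the triode region.
I_D = k_p [V_ov · V_SD − ½ V_SD²] = 2.3 × [0.597 × 0.1 − 0.5 × 0.1²] = 0.126 mA.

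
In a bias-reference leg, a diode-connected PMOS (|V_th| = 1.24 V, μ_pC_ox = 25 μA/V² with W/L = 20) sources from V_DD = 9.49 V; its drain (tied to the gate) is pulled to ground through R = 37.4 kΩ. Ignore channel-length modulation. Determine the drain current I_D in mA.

I_D = 0.197 mA

With gate tied to drain, V_SG = V_SD ≥ V_SG − |V_th|, so the device is in saturation.
k_p = μ_pC_ox · (W/L) = 0.5 mA/V².
KCL at the drain: ½ k_p (V_SG − |V_th|)² = (V_DD − V_SG)/R.
Let x = V_SG − 1.24. Then 9.35 x² + x − 8.25 = 0, giving x = 0.887 V (positive root), so V_SG = 2.13 V.
I_D = (V_DD − V_SG)/R = (9.49 − 2.13) / 37.4 = 0.197 mA.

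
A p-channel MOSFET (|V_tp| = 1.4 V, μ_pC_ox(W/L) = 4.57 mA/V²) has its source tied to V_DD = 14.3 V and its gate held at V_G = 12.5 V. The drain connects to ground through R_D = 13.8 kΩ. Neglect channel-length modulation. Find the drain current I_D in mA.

V_SG = V_DD − V_G = 14.3 − 12.5 = 1.8 V, so V_ov = 1.8 − 1.4 = 0.4 V.
Assume saturation: I_D = ½ k_p V_ov² = 0.5 × 4.57 × 0.4² = 0.366 mA, giving V_SD = V_DD − I_D R_D = 14.3 − 0.366 × 13.8 = 9.25 V.
V_SD = 9.25 V ≥ V_ov = 0.4 V, confirming saturation.

I_D = 0.366 mA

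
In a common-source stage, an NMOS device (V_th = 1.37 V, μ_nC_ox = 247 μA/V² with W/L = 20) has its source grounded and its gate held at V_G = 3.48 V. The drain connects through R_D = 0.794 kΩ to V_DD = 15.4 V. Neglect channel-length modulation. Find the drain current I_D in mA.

V_GS = V_G = 3.48 V, so V_ov = 3.48 − 1.37 = 2.11 V.
k_n = μ_nC_ox · (W/L) = 4.94 mA/V².
Assume saturation: I_D = ½ k_n V_ov² = 0.5 × 4.94 × 2.11² = 11 mA, giving V_DS = V_DD − I_D R_D = 15.4 − 11 × 0.794 = 6.67 V.
V_DS = 6.67 V ≥ V_ov = 2.11 V, confirming saturation.

I_D = 11.0 mA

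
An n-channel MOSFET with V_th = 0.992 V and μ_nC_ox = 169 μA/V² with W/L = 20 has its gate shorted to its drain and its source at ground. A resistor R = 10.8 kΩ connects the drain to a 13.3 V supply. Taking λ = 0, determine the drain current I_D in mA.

With gate tied to drain, V_GS = V_DS ≥ V_GS − V_th, so the device is in saturation.
k_n = μ_nC_ox · (W/L) = 3.38 mA/V².
KCL at the drain: ½ k_n (V_GS − V_th)² = (V_DD − V_GS)/R.
Let x = V_GS − 0.992. Then 18.3 x² + x − 12.31 = 0, giving x = 0.794 V (positive root), so V_GS = 1.79 V.
I_D = (V_DD − V_GS)/R = (13.3 − 1.79) / 10.8 = 1.07 mA.

I_D = 1.07 mA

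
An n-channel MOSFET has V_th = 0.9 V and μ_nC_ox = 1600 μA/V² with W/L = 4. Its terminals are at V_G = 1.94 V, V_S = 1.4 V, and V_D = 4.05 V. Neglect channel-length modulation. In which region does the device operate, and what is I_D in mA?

V_GS = V_G − V_S = 1.94 − 1.4 = 0.54 V; V_DS = V_D − V_S = 4.05 − 1.4 = 2.65 V.
V_GS = 0.54 V < V_th = 0.9 V, so the transistor is in cutoff.

Cutoff; I_D = 0 mA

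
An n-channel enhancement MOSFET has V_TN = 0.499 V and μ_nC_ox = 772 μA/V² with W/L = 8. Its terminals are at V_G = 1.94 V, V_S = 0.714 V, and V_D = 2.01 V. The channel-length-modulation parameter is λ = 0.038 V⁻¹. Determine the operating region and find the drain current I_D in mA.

Saturation; I_D = 1.71 mA

V_GS = V_G − V_S = 1.94 − 0.714 = 1.23 V; V_DS = V_D − V_S = 2.01 − 0.714 = 1.3 V.
k_n = μ_nC_ox · (W/L) = 6.176 mA/V².
V_ov = V_GS − V_TN = 1.23 − 0.499 = 0.727 V.
Since V_DS = 1.3 V ≥ V_ov = 0.727 V, the device is in saturation.
I_D = ½ k_n V_ov² (1 + λ V_DS) = 0.5 × 6.176 × 0.727² × (1 + 0.038 × 1.3) = 1.71 mA.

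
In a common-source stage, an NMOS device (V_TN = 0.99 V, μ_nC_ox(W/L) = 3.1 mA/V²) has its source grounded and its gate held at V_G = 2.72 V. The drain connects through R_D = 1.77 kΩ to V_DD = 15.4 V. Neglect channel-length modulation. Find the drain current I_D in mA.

I_D = 4.64 mA

V_GS = V_G = 2.72 V, so V_ov = 2.72 − 0.99 = 1.73 V.
Assume saturation: I_D = ½ k_n V_ov² = 0.5 × 3.1 × 1.73² = 4.64 mA, giving V_DS = V_DD − I_D R_D = 15.4 − 4.64 × 1.77 = 7.19 V.
V_DS = 7.19 V ≥ V_ov = 1.73 V, confirming saturation.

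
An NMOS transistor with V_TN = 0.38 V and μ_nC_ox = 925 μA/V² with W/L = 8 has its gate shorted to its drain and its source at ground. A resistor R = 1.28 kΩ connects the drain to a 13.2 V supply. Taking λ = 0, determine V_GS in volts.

With gate tied to drain, V_GS = V_DS ≥ V_GS − V_TN, so the device is in saturation.
k_n = μ_nC_ox · (W/L) = 7.4 mA/V².
KCL at the drain: ½ k_n (V_GS − V_TN)² = (V_DD − V_GS)/R.
Let x = V_GS − 0.38. Then 4.74 x² + x − 12.82 = 0, giving x = 1.54 V (positive root), so V_GS = 1.92 V.
I_D = (V_DD − V_GS)/R = (13.2 − 1.92) / 1.28 = 8.81 mA.

V_GS = 1.92 V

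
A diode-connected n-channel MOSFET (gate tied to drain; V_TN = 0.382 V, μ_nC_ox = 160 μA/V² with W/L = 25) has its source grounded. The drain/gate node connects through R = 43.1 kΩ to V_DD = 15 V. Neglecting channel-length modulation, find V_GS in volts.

With gate tied to drain, V_GS = V_DS ≥ V_GS − V_TN, so the device is in saturation.
k_n = μ_nC_ox · (W/L) = 4 mA/V².
KCL at the drain: ½ k_n (V_GS − V_TN)² = (V_DD − V_GS)/R.
Let x = V_GS − 0.382. Then 86.2 x² + x − 14.62 = 0, giving x = 0.406 V (positive root), so V_GS = 0.788 V.
I_D = (V_DD − V_GS)/R = (15 − 0.788) / 43.1 = 0.33 mA.

V_GS = 0.788 V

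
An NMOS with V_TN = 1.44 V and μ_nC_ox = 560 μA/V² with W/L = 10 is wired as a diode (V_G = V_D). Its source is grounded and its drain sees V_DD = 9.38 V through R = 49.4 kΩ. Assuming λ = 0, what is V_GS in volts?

With gate tied to drain, V_GS = V_DS ≥ V_GS − V_TN, so the device is in saturation.
k_n = μ_nC_ox · (W/L) = 5.6 mA/V².
KCL at the drain: ½ k_n (V_GS − V_TN)² = (V_DD − V_GS)/R.
Let x = V_GS − 1.44. Then 138 x² + x − 7.94 = 0, giving x = 0.236 V (positive root), so V_GS = 1.68 V.
I_D = (V_DD − V_GS)/R = (9.38 − 1.68) / 49.4 = 0.156 mA.

V_GS = 1.68 V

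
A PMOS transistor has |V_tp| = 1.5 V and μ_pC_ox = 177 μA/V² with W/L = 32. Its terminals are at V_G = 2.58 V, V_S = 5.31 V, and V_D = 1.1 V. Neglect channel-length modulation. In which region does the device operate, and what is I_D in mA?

V_SG = V_S − V_G = 5.31 − 2.58 = 2.73 V; V_SD = V_S − V_D = 5.31 − 1.1 = 4.21 V.
k_p = μ_pC_ox · (W/L) = 5.664 mA/V².
V_ov = V_SG − |V_tp| = 2.73 − 1.5 = 1.23 V.
Since V_SD = 4.21 V ≥ V_ov = 1.23 V, the device is in saturation.
I_D = ½ k_p V_ov² = 0.5 × 5.664 × 1.23² = 4.28 mA.

Saturation; I_D = 4.28 mA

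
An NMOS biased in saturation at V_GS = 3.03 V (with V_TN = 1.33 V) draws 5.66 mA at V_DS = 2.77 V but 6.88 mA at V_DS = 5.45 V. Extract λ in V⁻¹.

With V_GS fixed, I_D ∝ (1 + λ V_DS) in saturation, so I_D2/I_D1 = (1 + λ V_DS2)/(1 + λ V_DS1).
6.88/5.66 = 1.216 = (1 + 5.45 λ)/(1 + 2.77 λ).
Solving: λ (I_D1 V_DS2 − I_D2 V_DS1) = I_D2 − I_D1, so λ = (6.88 − 5.66) / (5.66 × 5.45 − 6.88 × 2.77) = 1.22 / 11.8 = 0.103 V⁻¹.

λ = 0.103 V⁻¹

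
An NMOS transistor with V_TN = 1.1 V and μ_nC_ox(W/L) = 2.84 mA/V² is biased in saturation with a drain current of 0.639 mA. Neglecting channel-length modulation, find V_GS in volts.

In saturation I_D = ½ k_n (V_GS − V_TN)², so V_GS − V_TN = √(2 I_D / k_n) = √(2 × 0.639 / 2.84) = 0.671 V.
V_GS = 1.1 + 0.671 = 1.77 V.

V_GS = 1.77 V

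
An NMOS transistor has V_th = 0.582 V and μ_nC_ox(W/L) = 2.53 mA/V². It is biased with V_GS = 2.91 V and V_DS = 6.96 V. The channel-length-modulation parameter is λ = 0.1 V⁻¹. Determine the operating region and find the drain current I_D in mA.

Saturation; I_D = 11.6 mA

V_ov = V_GS − V_th = 2.91 − 0.582 = 2.33 V.
Since V_DS = 6.96 V ≥ V_ov = 2.33 V, the device is in saturation.
I_D = ½ k_n V_ov² (1 + λ V_DS) = 0.5 × 2.53 × 2.33² × (1 + 0.1 × 6.96) = 11.6 mA.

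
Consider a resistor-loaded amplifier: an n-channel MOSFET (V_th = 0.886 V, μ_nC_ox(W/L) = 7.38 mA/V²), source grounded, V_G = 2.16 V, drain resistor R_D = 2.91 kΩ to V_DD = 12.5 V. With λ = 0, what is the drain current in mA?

I_D = 4.10 mA

V_GS = V_G = 2.16 V, so V_ov = 2.16 − 0.886 = 1.27 V.
Assume saturation: I_D = ½ k_n V_ov² = 0.5 × 7.38 × 1.27² = 5.99 mA, giving V_DS = V_DD − I_D R_D = 12.5 − 5.99 × 2.91 = -4.93 V.
But -4.93 V < V_ov = 1.27 V, so the device is actually in triode.
In triode I_D = k_n[V_ov V_DS − ½ V_DS²] and I_D = (V_DD − V_DS)/R_D. Equating: 10.7 V_DS² − 28.36 V_DS + 12.5 = 0, giving V_DS = 0.559 V (the root below V_ov).
I_D = (12.5 − 0.559) / 2.91 = 4.1 mA.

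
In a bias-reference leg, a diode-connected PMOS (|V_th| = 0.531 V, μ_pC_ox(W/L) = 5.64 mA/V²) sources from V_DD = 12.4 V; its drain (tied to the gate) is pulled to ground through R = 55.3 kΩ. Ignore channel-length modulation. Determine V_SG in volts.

With gate tied to drain, V_SG = V_SD ≥ V_SG − |V_th|, so the device is in saturation.
KCL at the drain: ½ k_p (V_SG − |V_th|)² = (V_DD − V_SG)/R.
Let x = V_SG − 0.531. Then 156 x² + x − 11.87 = 0, giving x = 0.273 V (positive root), so V_SG = 0.804 V.
I_D = (V_DD − V_SG)/R = (12.4 − 0.804) / 55.3 = 0.21 mA.

V_SG = 0.804 V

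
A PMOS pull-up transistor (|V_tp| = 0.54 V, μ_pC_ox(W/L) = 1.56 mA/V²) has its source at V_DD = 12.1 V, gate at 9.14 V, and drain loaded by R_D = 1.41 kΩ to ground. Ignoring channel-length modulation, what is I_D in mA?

V_SG = V_DD − V_G = 12.1 − 9.14 = 2.96 V, so V_ov = 2.96 − 0.54 = 2.42 V.
Assume saturation: I_D = ½ k_p V_ov² = 0.5 × 1.56 × 2.42² = 4.57 mA, giving V_SD = V_DD − I_D R_D = 12.1 − 4.57 × 1.41 = 5.66 V.
V_SD = 5.66 V ≥ V_ov = 2.42 V, confirming saturation.

I_D = 4.57 mA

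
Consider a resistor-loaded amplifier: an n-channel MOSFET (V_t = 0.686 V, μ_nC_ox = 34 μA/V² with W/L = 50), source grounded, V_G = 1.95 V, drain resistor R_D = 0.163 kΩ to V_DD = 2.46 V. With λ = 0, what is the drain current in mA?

V_GS = V_G = 1.95 V, so V_ov = 1.95 − 0.686 = 1.26 V.
k_n = μ_nC_ox · (W/L) = 1.7 mA/V².
Assume saturation: I_D = ½ k_n V_ov² = 0.5 × 1.7 × 1.26² = 1.36 mA, giving V_DS = V_DD − I_D R_D = 2.46 − 1.36 × 0.163 = 2.24 V.
V_DS = 2.24 V ≥ V_ov = 1.26 V, confirming saturation.

I_D = 1.36 mA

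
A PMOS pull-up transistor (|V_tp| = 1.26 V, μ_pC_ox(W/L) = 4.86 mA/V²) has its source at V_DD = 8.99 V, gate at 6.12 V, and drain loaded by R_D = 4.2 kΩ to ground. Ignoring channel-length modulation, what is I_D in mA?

I_D = 2.07 mA

V_SG = V_DD − V_G = 8.99 − 6.12 = 2.87 V, so V_ov = 2.87 − 1.26 = 1.61 V.
Assume saturation: I_D = ½ k_p V_ov² = 0.5 × 4.86 × 1.61² = 6.3 mA, giving V_SD = V_DD − I_D R_D = 8.99 − 6.3 × 4.2 = -17.5 V.
But -17.5 V < V_ov = 1.61 V, so the device is actually in triode.
In triode I_D = k_p[V_ov V_SD − ½ V_SD²] and I_D = (V_DD − V_SD)/R_D. Equating: 10.2 V_SD² − 33.86 V_SD + 8.99 = 0, giving V_SD = 0.291 V (the root below V_ov).
I_D = (8.99 − 0.291) / 4.2 = 2.07 mA.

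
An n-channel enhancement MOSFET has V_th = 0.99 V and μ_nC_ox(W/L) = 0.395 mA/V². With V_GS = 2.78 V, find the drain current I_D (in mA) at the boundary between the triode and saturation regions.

At the boundary V_DS = V_ov = V_GS − V_th = 2.78 − 0.99 = 1.79 V.
I_D = ½ k_n V_ov² = 0.5 × 0.395 × 1.79² = 0.633 mA.

I_D = 0.633 mA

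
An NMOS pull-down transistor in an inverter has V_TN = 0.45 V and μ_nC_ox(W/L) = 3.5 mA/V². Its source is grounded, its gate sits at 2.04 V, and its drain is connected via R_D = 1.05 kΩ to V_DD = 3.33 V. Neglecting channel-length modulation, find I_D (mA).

V_GS = V_G = 2.04 V, so V_ov = 2.04 − 0.45 = 1.59 V.
Assume saturation: I_D = ½ k_n V_ov² = 0.5 × 3.5 × 1.59² = 4.42 mA, giving V_DS = V_DD − I_D R_D = 3.33 − 4.42 × 1.05 = -1.32 V.
But -1.32 V < V_ov = 1.59 V, so the device is actually in triode.
In triode I_D = k_n[V_ov V_DS − ½ V_DS²] and I_D = (V_DD − V_DS)/R_D. Equating: 1.84 V_DS² − 6.843 V_DS + 3.33 = 0, giving V_DS = 0.576 V (the root below V_ov).
I_D = (3.33 − 0.576) / 1.05 = 2.62 mA.

I_D = 2.62 mA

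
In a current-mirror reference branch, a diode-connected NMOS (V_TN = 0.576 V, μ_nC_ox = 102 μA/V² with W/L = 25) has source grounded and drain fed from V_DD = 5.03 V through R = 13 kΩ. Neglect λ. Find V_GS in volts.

With gate tied to drain, V_GS = V_DS ≥ V_GS − V_TN, so the device is in saturation.
k_n = μ_nC_ox · (W/L) = 2.55 mA/V².
KCL at the drain: ½ k_n (V_GS − V_TN)² = (V_DD − V_GS)/R.
Let x = V_GS − 0.576. Then 16.6 x² + x − 4.454 = 0, giving x = 0.489 V (positive root), so V_GS = 1.07 V.
I_D = (V_DD − V_GS)/R = (5.03 − 1.07) / 13 = 0.305 mA.

V_GS = 1.07 V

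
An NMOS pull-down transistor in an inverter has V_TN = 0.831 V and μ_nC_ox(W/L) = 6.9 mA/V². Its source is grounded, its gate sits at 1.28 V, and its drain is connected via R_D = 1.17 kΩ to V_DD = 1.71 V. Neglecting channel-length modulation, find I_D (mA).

V_GS = V_G = 1.28 V, so V_ov = 1.28 − 0.831 = 0.449 V.
Assume saturation: I_D = ½ k_n V_ov² = 0.5 × 6.9 × 0.449² = 0.696 mA, giving V_DS = V_DD − I_D R_D = 1.71 − 0.696 × 1.17 = 0.896 V.
V_DS = 0.896 V ≥ V_ov = 0.449 V, confirming saturation.

I_D = 0.696 mA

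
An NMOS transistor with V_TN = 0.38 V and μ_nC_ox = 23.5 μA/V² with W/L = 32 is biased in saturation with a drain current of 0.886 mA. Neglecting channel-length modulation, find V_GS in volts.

k_n = μ_nC_ox · (W/L) = 0.752 mA/V².
In saturation I_D = ½ k_n (V_GS − V_TN)², so V_GS − V_TN = √(2 I_D / k_n) = √(2 × 0.886 / 0.752) = 1.54 V.
V_GS = 0.38 + 1.54 = 1.92 V.

V_GS = 1.92 V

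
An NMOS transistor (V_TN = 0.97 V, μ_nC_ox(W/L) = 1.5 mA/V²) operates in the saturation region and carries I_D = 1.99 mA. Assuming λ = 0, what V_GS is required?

In saturation I_D = ½ k_n (V_GS − V_TN)², so V_GS − V_TN = √(2 I_D / k_n) = √(2 × 1.99 / 1.5) = 1.63 V.
V_GS = 0.97 + 1.63 = 2.6 V.

V_GS = 2.60 V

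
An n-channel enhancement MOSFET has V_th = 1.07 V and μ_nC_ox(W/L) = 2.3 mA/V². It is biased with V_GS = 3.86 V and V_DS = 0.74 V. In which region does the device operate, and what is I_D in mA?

Triode; I_D = 4.12 mA

V_ov = V_GS − V_th = 3.86 − 1.07 = 2.79 V.
Since V_DS = 0.74 V < V_ov = 2.79 V, the device is in the triode region.
I_D = k_n [V_ov · V_DS − ½ V_DS²] = 2.3 × [2.79 × 0.74 − 0.5 × 0.74²] = 4.12 mA.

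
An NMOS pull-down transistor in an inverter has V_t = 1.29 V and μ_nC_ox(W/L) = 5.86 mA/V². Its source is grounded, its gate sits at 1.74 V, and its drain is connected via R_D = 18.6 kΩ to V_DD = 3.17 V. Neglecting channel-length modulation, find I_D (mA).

I_D = 0.167 mA

V_GS = V_G = 1.74 V, so V_ov = 1.74 − 1.29 = 0.45 V.
Assume saturation: I_D = ½ k_n V_ov² = 0.5 × 5.86 × 0.45² = 0.593 mA, giving V_DS = V_DD − I_D R_D = 3.17 − 0.593 × 18.6 = -7.87 V.
But -7.87 V < V_ov = 0.45 V, so the device is actually in triode.
In triode I_D = k_n[V_ov V_DS − ½ V_DS²] and I_D = (V_DD − V_DS)/R_D. Equating: 54.5 V_DS² − 50.05 V_DS + 3.17 = 0, giving V_DS = 0.0684 V (the root below V_ov).
I_D = (3.17 − 0.0684) / 18.6 = 0.167 mA.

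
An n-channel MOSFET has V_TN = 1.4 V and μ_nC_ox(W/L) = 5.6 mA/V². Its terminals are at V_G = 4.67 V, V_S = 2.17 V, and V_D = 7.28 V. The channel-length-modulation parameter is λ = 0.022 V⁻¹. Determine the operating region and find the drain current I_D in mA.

Saturation; I_D = 3.77 mA

V_GS = V_G − V_S = 4.67 − 2.17 = 2.5 V; V_DS = V_D − V_S = 7.28 − 2.17 = 5.11 V.
V_ov = V_GS − V_TN = 2.5 − 1.4 = 1.1 V.
Since V_DS = 5.11 V ≥ V_ov = 1.1 V, the device is in saturation.
I_D = ½ k_n V_ov² (1 + λ V_DS) = 0.5 × 5.6 × 1.1² × (1 + 0.022 × 5.11) = 3.77 mA.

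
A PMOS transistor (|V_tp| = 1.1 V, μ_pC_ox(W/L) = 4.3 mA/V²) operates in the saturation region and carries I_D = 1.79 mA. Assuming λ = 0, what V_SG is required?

In saturation I_D = ½ k_p (V_SG − |V_tp|)², so V_SG − |V_tp| = √(2 I_D / k_p) = √(2 × 1.79 / 4.3) = 0.912 V.
V_SG = 1.1 + 0.912 = 2.01 V.

V_SG = 2.01 V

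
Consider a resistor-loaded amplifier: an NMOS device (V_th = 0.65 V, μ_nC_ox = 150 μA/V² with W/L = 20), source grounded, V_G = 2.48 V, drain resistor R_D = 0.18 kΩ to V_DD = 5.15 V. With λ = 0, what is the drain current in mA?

V_GS = V_G = 2.48 V, so V_ov = 2.48 − 0.65 = 1.83 V.
k_n = μ_nC_ox · (W/L) = 3 mA/V².
Assume saturation: I_D = ½ k_n V_ov² = 0.5 × 3 × 1.83² = 5.02 mA, giving V_DS = V_DD − I_D R_D = 5.15 − 5.02 × 0.18 = 4.25 V.
V_DS = 4.25 V ≥ V_ov = 1.83 V, confirming saturation.

I_D = 5.02 mA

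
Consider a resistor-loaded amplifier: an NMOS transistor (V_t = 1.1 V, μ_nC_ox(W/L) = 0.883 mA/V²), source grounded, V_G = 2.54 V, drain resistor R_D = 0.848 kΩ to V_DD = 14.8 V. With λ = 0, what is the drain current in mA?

V_GS = V_G = 2.54 V, so V_ov = 2.54 − 1.1 = 1.44 V.
Assume saturation: I_D = ½ k_n V_ov² = 0.5 × 0.883 × 1.44² = 0.915 mA, giving V_DS = V_DD − I_D R_D = 14.8 − 0.915 × 0.848 = 14 V.
V_DS = 14 V ≥ V_ov = 1.44 V, confirming saturation.

I_D = 0.915 mA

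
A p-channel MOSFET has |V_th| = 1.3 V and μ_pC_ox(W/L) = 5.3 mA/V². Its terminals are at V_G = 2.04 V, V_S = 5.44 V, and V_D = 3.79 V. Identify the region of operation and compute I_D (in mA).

Triode; I_D = 11.1 mA

V_SG = V_S − V_G = 5.44 − 2.04 = 3.4 V; V_SD = V_S − V_D = 5.44 − 3.79 = 1.65 V.
V_ov = V_SG − |V_th| = 3.4 − 1.3 = 2.1 V.
Since V_SD = 1.65 V < V_ov = 2.1 V, the device is in the triode region.
I_D = k_p [V_ov · V_SD − ½ V_SD²] = 5.3 × [2.1 × 1.65 − 0.5 × 1.65²] = 11.1 mA.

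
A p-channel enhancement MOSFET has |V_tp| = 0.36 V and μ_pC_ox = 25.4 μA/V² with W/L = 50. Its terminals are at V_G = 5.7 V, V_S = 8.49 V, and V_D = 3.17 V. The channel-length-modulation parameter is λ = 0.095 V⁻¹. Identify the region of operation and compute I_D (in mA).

Saturation; I_D = 5.64 mA

V_SG = V_S − V_G = 8.49 − 5.7 = 2.79 V; V_SD = V_S − V_D = 8.49 − 3.17 = 5.32 V.
k_p = μ_pC_ox · (W/L) = 1.27 mA/V².
V_ov = V_SG − |V_tp| = 2.79 − 0.36 = 2.43 V.
Since V_SD = 5.32 V ≥ V_ov = 2.43 V, the device is in saturation.
I_D = ½ k_p V_ov² (1 + λ V_SD) = 0.5 × 1.27 × 2.43² × (1 + 0.095 × 5.32) = 5.64 mA.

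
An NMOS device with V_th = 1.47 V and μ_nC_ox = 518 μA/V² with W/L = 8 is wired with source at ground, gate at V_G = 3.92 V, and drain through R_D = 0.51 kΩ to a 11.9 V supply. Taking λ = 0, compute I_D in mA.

V_GS = V_G = 3.92 V, so V_ov = 3.92 − 1.47 = 2.45 V.
k_n = μ_nC_ox · (W/L) = 4.144 mA/V².
Assume saturation: I_D = ½ k_n V_ov² = 0.5 × 4.144 × 2.45² = 12.4 mA, giving V_DS = V_DD − I_D R_D = 11.9 − 12.4 × 0.51 = 5.56 V.
V_DS = 5.56 V ≥ V_ov = 2.45 V, confirming saturation.

I_D = 12.4 mA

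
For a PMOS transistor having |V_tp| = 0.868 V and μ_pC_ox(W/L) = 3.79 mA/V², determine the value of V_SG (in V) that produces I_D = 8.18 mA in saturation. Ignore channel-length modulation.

In saturation I_D = ½ k_p (V_SG − |V_tp|)², so V_SG − |V_tp| = √(2 I_D / k_p) = √(2 × 8.18 / 3.79) = 2.08 V.
V_SG = 0.868 + 2.08 = 2.95 V.

V_SG = 2.95 V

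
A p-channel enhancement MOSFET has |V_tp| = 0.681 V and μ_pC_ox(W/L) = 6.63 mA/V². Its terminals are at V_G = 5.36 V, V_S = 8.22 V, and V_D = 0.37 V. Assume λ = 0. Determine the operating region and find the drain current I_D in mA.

Saturation; I_D = 15.7 mA

V_SG = V_S − V_G = 8.22 − 5.36 = 2.86 V; V_SD = V_S − V_D = 8.22 − 0.37 = 7.85 V.
V_ov = V_SG − |V_tp| = 2.86 − 0.681 = 2.18 V.
Since V_SD = 7.85 V ≥ V_ov = 2.18 V, the device is in saturation.
I_D = ½ k_p V_ov² = 0.5 × 6.63 × 2.18² = 15.7 mA.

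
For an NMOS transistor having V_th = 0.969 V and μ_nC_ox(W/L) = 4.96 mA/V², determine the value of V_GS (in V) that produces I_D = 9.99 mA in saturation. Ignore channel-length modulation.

V_GS = 2.98 V

In saturation I_D = ½ k_n (V_GS − V_th)², so V_GS − V_th = √(2 I_D / k_n) = √(2 × 9.99 / 4.96) = 2.01 V.
V_GS = 0.969 + 2.01 = 2.98 V.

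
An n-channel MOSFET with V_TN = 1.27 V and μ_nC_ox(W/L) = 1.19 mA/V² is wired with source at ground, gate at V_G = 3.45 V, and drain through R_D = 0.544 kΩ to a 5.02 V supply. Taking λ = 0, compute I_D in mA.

V_GS = V_G = 3.45 V, so V_ov = 3.45 − 1.27 = 2.18 V.
Assume saturation: I_D = ½ k_n V_ov² = 0.5 × 1.19 × 2.18² = 2.83 mA, giving V_DS = V_DD − I_D R_D = 5.02 − 2.83 × 0.544 = 3.48 V.
V_DS = 3.48 V ≥ V_ov = 2.18 V, confirming saturation.

I_D = 2.83 mA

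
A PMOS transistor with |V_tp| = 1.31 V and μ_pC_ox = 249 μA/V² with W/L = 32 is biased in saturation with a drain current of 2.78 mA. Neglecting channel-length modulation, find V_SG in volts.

k_p = μ_pC_ox · (W/L) = 7.968 mA/V².
In saturation I_D = ½ k_p (V_SG − |V_tp|)², so V_SG − |V_tp| = √(2 I_D / k_p) = √(2 × 2.78 / 7.968) = 0.835 V.
V_SG = 1.31 + 0.835 = 2.15 V.

V_SG = 2.15 V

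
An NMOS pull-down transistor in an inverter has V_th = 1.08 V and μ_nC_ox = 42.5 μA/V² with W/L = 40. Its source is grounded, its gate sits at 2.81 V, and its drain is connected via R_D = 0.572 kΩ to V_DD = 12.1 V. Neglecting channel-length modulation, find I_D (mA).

V_GS = V_G = 2.81 V, so V_ov = 2.81 − 1.08 = 1.73 V.
k_n = μ_nC_ox · (W/L) = 1.7 mA/V².
Assume saturation: I_D = ½ k_n V_ov² = 0.5 × 1.7 × 1.73² = 2.54 mA, giving V_DS = V_DD − I_D R_D = 12.1 − 2.54 × 0.572 = 10.6 V.
V_DS = 10.6 V ≥ V_ov = 1.73 V, confirming saturation.

I_D = 2.54 mA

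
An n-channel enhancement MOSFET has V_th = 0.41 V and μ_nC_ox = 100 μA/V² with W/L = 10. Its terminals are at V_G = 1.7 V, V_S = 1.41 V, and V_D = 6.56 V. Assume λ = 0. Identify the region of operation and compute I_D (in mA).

Cutoff; I_D = 0 mA

V_GS = V_G − V_S = 1.7 − 1.41 = 0.29 V; V_DS = V_D − V_S = 6.56 − 1.41 = 5.15 V.
V_GS = 0.29 V < V_th = 0.41 V, so the transistor is in cutoff.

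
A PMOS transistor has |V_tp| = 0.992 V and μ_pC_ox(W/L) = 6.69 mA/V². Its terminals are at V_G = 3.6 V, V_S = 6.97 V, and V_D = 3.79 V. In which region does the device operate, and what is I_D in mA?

Saturation; I_D = 18.9 mA

V_SG = V_S − V_G = 6.97 − 3.6 = 3.37 V; V_SD = V_S − V_D = 6.97 − 3.79 = 3.18 V.
V_ov = V_SG − |V_tp| = 3.37 − 0.992 = 2.38 V.
Since V_SD = 3.18 V ≥ V_ov = 2.38 V, the device is in saturation.
I_D = ½ k_p V_ov² = 0.5 × 6.69 × 2.38² = 18.9 mA.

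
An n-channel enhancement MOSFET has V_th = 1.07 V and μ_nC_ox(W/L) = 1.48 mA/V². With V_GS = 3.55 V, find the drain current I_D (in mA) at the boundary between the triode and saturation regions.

I_D = 4.55 mA

At the boundary V_DS = V_ov = V_GS − V_th = 3.55 − 1.07 = 2.48 V.
I_D = ½ k_n V_ov² = 0.5 × 1.48 × 2.48² = 4.55 mA.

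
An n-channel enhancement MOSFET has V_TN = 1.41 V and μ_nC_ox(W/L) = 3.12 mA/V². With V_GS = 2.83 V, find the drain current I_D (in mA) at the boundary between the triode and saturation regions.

I_D = 3.15 mA

At the boundary V_DS = V_ov = V_GS − V_TN = 2.83 − 1.41 = 1.42 V.
I_D = ½ k_n V_ov² = 0.5 × 3.12 × 1.42² = 3.15 mA.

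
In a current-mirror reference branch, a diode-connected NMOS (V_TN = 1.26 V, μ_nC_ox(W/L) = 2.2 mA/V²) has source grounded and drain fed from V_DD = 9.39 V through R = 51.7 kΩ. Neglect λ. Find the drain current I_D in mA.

I_D = 0.150 mA

With gate tied to drain, V_GS = V_DS ≥ V_GS − V_TN, so the device is in saturation.
KCL at the drain: ½ k_n (V_GS − V_TN)² = (V_DD − V_GS)/R.
Let x = V_GS − 1.26. Then 56.9 x² + x − 8.13 = 0, giving x = 0.369 V (positive root), so V_GS = 1.63 V.
I_D = (V_DD − V_GS)/R = (9.39 − 1.63) / 51.7 = 0.15 mA.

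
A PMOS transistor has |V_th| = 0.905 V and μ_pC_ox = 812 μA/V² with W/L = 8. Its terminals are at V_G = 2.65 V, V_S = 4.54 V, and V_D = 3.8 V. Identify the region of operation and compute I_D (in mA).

V_SG = V_S − V_G = 4.54 − 2.65 = 1.89 V; V_SD = V_S − V_D = 4.54 − 3.8 = 0.74 V.
k_p = μ_pC_ox · (W/L) = 6.496 mA/V².
V_ov = V_SG − |V_th| = 1.89 − 0.905 = 0.985 V.
Since V_SD = 0.74 V < V_ov = 0.985 V, the device is in the triode region.
I_D = k_p [V_ov · V_SD − ½ V_SD²] = 6.496 × [0.985 × 0.74 − 0.5 × 0.74²] = 2.96 mA.

Triode; I_D = 2.96 mA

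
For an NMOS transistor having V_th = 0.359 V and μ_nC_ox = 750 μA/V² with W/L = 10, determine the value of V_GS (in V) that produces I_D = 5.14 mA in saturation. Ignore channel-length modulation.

V_GS = 1.53 V

k_n = μ_nC_ox · (W/L) = 7.5 mA/V².
In saturation I_D = ½ k_n (V_GS − V_th)², so V_GS − V_th = √(2 I_D / k_n) = √(2 × 5.14 / 7.5) = 1.17 V.
V_GS = 0.359 + 1.17 = 1.53 V.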